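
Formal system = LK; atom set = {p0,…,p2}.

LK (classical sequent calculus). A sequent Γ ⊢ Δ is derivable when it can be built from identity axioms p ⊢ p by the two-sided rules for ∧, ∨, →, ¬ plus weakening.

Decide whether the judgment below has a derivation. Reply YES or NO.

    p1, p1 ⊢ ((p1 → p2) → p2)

Proof tree:
[→R] p1, p1 ⊢ ((p1 → p2) → p2)
  [WL] p1, (p1 → p2), p1 ⊢ p2
    [→L] p1, (p1 → p2) ⊢ p2
      [Ax] p1 ⊢ p1
      [Ax] p2 ⊢ p2

Result: YES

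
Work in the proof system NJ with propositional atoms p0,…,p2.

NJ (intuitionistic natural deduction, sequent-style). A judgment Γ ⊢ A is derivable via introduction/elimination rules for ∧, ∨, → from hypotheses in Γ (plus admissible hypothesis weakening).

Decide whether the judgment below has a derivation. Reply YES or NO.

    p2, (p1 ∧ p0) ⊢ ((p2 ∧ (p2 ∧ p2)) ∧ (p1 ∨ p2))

Derivation (root first):
[∧I] p2, (p1 ∧ p0) ⊢ ((p2 ∧ (p2 ∧ p2)) ∧ (p1 ∨ p2))
  [∧I] p2, (p1 ∧ p0) ⊢ (p2 ∧ (p2 ∧ p2))
    [Wk] p2, (p1 ∧ p0) ⊢ p2
      [Ax] p2 ⊢ p2
    [∧I] p2, (p1 ∧ p0) ⊢ (p2 ∧ p2)
      [Ax] p2 ⊢ p2
      [Wk] p2, (p1 ∧ p0) ⊢ p2
        [Ax] p2 ⊢ p2
  [∨I₂] p2, (p1 ∧ p0) ⊢ (p1 ∨ p2)
    [Wk] p2, (p1 ∧ p0) ⊢ p2
      [Ax] p2 ⊢ p2

Result: YES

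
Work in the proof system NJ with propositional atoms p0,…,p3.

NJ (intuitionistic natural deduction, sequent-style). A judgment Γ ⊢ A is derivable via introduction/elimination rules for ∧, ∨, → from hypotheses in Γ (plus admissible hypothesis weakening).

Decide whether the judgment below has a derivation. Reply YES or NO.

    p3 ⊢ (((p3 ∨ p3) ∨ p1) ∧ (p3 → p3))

Derivation trace:
[∧I] p3 ⊢ (((p3 ∨ p3) ∨ p1) ∧ (p3 → p3))
  [∨I₁] p3 ⊢ ((p3 ∨ p3) ∨ p1)
    [∨I₂] p3 ⊢ (p3 ∨ p3)
      [Ax] p3 ⊢ p3
  [→I]  ⊢ (p3 → p3)
    [Ax] p3 ⊢ p3

Result: YES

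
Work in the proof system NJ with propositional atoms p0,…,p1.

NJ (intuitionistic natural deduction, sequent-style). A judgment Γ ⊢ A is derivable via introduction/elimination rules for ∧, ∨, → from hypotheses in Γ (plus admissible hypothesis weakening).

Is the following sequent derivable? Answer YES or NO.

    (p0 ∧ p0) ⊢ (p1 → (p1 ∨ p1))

Derivation trace:
[Wk] (p0 ∧ p0) ⊢ (p1 → (p1 ∨ p1))
  [→I]  ⊢ (p1 → (p1 ∨ p1))
    [∨I₁] p1 ⊢ (p1 ∨ p1)
      [Ax] p1 ⊢ p1

Result: YES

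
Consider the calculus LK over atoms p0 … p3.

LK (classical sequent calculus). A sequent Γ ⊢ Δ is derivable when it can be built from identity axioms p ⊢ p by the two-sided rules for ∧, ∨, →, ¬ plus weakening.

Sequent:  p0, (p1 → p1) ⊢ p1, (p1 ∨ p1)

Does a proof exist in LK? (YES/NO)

Search for a countermodel by truth-table:
  v=0000: Γ:[p0=F, (p1 → p1)=T] Δ:[p1=F, (p1 ∨ p1)=F] refutes=False
  v=0001: Γ:[p0=F, (p1 → p1)=T] Δ:[p1=F, (p1 ∨ p1)=F] refutes=False
  v=0010: Γ:[p0=F, (p1 → p1)=T] Δ:[p1=F, (p1 ∨ p1)=F] refutes=False
  v=0011: Γ:[p0=F, (p1 → p1)=T] Δ:[p1=F, (p1 ∨ p1)=F] refutes=False
  v=0100: Γ:[p0=F, (p1 → p1)=T] Δ:[p1=T, (p1 ∨ p1)=T] refutes=False
  v=0101: Γ:[p0=F, (p1 → p1)=T] Δ:[p1=T, (p1 ∨ p1)=T] refutes=False
  v=0110: Γ:[p0=F, (p1 → p1)=T] Δ:[p1=T, (p1 ∨ p1)=T] refutes=False
  v=0111: Γ:[p0=F, (p1 → p1)=T] Δ:[p1=T, (p1 ∨ p1)=T] refutes=False
  v=1000: Γ:[p0=T, (p1 → p1)=T] Δ:[p1=F, (p1 ∨ p1)=F] refutes=True  ← countermodel

Result: NO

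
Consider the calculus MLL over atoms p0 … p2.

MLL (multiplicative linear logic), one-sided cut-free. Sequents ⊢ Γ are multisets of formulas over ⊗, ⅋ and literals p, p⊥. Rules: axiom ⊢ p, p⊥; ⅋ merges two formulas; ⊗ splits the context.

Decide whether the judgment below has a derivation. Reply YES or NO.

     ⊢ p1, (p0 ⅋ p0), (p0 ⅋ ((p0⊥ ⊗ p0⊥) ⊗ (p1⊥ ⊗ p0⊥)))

Proof tree:
[⅋]  ⊢ p1, (p0 ⅋ p0), (p0 ⅋ ((p0⊥ ⊗ p0⊥) ⊗ (p1⊥ ⊗ p0⊥)))
  [⅋]  ⊢ p0, p1, ((p0⊥ ⊗ p0⊥) ⊗ (p1⊥ ⊗ p0⊥)), (p0 ⅋ p0)
    [⊗]  ⊢ p0, p0, p1, p0, ((p0⊥ ⊗ p0⊥) ⊗ (p1⊥ ⊗ p0⊥))
      [⊗]  ⊢ p0, p0, (p0⊥ ⊗ p0⊥)
        [Ax]  ⊢ p0, p0⊥
        [Ax]  ⊢ p0, p0⊥
      [⊗]  ⊢ p1, p0, (p1⊥ ⊗ p0⊥)
        [Ax]  ⊢ p1, p1⊥
        [Ax]  ⊢ p0, p0⊥

Result: YES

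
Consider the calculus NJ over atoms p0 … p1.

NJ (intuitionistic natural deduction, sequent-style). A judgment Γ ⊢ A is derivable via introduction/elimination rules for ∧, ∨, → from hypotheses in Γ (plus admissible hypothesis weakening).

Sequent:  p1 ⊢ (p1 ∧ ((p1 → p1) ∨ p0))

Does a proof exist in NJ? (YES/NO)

Derivation trace:
[∧I] p1 ⊢ (p1 ∧ ((p1 → p1) ∨ p0))
  [Ax] p1 ⊢ p1
  [∨I₁]  ⊢ ((p1 → p1) ∨ p0)
    [→I]  ⊢ (p1 → p1)
      [Ax] p1 ⊢ p1

Result: YES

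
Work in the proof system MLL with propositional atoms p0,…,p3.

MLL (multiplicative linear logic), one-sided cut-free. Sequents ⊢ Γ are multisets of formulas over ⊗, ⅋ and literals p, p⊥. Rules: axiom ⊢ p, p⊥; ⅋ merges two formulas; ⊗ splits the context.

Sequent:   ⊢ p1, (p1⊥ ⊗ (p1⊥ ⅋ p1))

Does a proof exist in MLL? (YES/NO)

Derivation (root first):
[⊗]  ⊢ p1, (p1⊥ ⊗ (p1⊥ ⅋ p1))
  [Ax]  ⊢ p1, p1⊥
  [⅋]  ⊢ (p1⊥ ⅋ p1)
    [Ax]  ⊢ p1, p1⊥

Result: YES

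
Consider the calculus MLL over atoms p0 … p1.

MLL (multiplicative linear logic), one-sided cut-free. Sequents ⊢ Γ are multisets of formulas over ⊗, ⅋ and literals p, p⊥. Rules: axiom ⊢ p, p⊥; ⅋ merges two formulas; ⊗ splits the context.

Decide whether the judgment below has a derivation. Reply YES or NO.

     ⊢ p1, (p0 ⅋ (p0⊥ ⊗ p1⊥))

Derivation (root first):
[⅋]  ⊢ p1, (p0 ⅋ (p0⊥ ⊗ p1⊥))
  [⊗]  ⊢ p0, p1, (p0⊥ ⊗ p1⊥)
    [Ax]  ⊢ p0, p0⊥
    [Ax]  ⊢ p1, p1⊥

Result: YES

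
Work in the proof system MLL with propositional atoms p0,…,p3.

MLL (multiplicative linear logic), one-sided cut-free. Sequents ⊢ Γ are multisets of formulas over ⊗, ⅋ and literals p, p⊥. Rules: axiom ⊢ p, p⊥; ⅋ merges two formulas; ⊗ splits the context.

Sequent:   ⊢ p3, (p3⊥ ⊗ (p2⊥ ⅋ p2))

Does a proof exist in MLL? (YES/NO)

Derivation (root first):
[⊗]  ⊢ p3, (p3⊥ ⊗ (p2⊥ ⅋ p2))
  [Ax]  ⊢ p3, p3⊥
  [⅋]  ⊢ (p2⊥ ⅋ p2)
    [Ax]  ⊢ p2, p2⊥

Result: YES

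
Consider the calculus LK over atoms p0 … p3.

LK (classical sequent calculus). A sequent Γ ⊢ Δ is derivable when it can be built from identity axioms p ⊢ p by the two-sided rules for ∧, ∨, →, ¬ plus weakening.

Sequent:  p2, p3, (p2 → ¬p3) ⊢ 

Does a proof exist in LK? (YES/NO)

Derivation trace:
[→L] p2, p3, (p2 → ¬p3) ⊢ 
  [Ax] p2 ⊢ p2
  [¬L] p3, ¬p3 ⊢ 
    [Ax] p3 ⊢ p3

Result: YES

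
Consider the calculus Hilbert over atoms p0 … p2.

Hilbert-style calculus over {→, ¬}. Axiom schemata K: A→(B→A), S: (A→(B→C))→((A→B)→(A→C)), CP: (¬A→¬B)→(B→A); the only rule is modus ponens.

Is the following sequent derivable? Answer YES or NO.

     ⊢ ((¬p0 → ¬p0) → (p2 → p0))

Search for a countermodel by truth-table:
  v=000: Γ:[] Δ:[((¬p0 → ¬p0) → (p2 → p0))=T] refutes=False
  v=001: Γ:[] Δ:[((¬p0 → ¬p0) → (p2 → p0))=F] refutes=True  ← countermodel

Result: NO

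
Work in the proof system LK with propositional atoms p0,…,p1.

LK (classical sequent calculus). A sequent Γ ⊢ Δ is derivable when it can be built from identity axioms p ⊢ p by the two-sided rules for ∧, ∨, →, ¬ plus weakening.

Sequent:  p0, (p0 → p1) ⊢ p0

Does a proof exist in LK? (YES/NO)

Derivation trace:
[→L] p0, (p0 → p1) ⊢ p0
  [Ax] p0 ⊢ p0
  [WL] p0, p1 ⊢ p0
    [Ax] p0 ⊢ p0

Result: YES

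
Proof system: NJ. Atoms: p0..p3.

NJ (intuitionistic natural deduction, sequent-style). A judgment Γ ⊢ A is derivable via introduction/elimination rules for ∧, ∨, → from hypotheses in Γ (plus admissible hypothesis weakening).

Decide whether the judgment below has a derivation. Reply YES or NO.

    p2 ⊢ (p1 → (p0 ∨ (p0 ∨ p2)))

Derivation trace:
[→I] p2 ⊢ (p1 → (p0 ∨ (p0 ∨ p2)))
  [∨I₂] p2, p1 ⊢ (p0 ∨ (p0 ∨ p2))
    [Wk] p2, p1 ⊢ (p0 ∨ p2)
      [∨I₂] p2 ⊢ (p0 ∨ p2)
        [Ax] p2 ⊢ p2

Result: YES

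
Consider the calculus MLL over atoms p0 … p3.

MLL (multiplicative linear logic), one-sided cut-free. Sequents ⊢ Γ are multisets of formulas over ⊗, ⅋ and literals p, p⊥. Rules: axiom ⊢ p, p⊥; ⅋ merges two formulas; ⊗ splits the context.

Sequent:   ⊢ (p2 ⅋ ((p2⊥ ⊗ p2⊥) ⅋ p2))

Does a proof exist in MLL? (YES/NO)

Derivation trace:
[⅋]  ⊢ (p2 ⅋ ((p2⊥ ⊗ p2⊥) ⅋ p2))
  [⅋]  ⊢ p2, ((p2⊥ ⊗ p2⊥) ⅋ p2)
    [⊗]  ⊢ p2, p2, (p2⊥ ⊗ p2⊥)
      [Ax]  ⊢ p2, p2⊥
      [Ax]  ⊢ p2, p2⊥

Result: YES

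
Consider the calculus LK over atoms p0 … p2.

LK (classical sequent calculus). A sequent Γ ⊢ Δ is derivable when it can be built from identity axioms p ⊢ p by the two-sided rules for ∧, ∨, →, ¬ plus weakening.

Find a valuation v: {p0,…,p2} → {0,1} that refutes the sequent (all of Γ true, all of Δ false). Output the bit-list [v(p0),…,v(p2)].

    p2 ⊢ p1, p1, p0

Truth-table refutation:
  v=000: Γ:[p2=F] Δ:[p1=F, p1=F, p0=F] refutes=False
  v=001: Γ:[p2=T] Δ:[p1=F, p1=F, p0=F] refutes=True  ← countermodel

Result: [0, 0, 1]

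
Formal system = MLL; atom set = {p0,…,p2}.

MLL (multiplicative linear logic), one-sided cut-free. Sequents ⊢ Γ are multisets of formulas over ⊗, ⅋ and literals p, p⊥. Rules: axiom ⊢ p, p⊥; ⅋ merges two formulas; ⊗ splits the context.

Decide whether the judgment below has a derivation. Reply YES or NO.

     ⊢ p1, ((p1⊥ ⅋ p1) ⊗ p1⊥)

Derivation trace:
[⊗]  ⊢ p1, ((p1⊥ ⅋ p1) ⊗ p1⊥)
  [⅋]  ⊢ (p1⊥ ⅋ p1)
    [Ax]  ⊢ p1, p1⊥
  [Ax]  ⊢ p1, p1⊥

Result: YES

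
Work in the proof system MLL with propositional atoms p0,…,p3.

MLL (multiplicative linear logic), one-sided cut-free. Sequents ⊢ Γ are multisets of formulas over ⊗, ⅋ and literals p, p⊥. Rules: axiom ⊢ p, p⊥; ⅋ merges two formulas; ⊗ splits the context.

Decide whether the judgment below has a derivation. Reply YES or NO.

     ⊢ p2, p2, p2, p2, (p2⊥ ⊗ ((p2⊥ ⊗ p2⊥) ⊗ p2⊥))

Proof tree:
[⊗]  ⊢ p2, p2, p2, p2, (p2⊥ ⊗ ((p2⊥ ⊗ p2⊥) ⊗ p2⊥))
  [Ax]  ⊢ p2, p2⊥
  [⊗]  ⊢ p2, p2, p2, ((p2⊥ ⊗ p2⊥) ⊗ p2⊥)
    [⊗]  ⊢ p2, p2, (p2⊥ ⊗ p2⊥)
      [Ax]  ⊢ p2, p2⊥
      [Ax]  ⊢ p2, p2⊥
    [Ax]  ⊢ p2, p2⊥

Result: YES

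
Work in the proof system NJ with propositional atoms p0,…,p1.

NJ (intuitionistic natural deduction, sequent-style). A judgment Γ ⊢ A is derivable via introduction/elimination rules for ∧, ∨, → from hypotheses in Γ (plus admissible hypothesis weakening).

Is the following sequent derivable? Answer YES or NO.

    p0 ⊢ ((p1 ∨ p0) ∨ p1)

Derivation (root first):
[∨I₁] p0 ⊢ ((p1 ∨ p0) ∨ p1)
  [∨I₂] p0 ⊢ (p1 ∨ p0)
    [Ax] p0 ⊢ p0

Result: YES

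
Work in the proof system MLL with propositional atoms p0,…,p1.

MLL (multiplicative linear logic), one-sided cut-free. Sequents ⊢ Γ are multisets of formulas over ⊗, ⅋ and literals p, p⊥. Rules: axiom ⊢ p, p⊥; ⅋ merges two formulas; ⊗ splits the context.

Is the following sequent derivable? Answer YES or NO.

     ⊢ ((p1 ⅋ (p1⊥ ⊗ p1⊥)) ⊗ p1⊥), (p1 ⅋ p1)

Proof tree:
[⅋]  ⊢ ((p1 ⅋ (p1⊥ ⊗ p1⊥)) ⊗ p1⊥), (p1 ⅋ p1)
  [⊗]  ⊢ p1, p1, ((p1 ⅋ (p1⊥ ⊗ p1⊥)) ⊗ p1⊥)
    [⅋]  ⊢ p1, (p1 ⅋ (p1⊥ ⊗ p1⊥))
      [⊗]  ⊢ p1, p1, (p1⊥ ⊗ p1⊥)
        [Ax]  ⊢ p1, p1⊥
        [Ax]  ⊢ p1, p1⊥
    [Ax]  ⊢ p1, p1⊥

Result: YES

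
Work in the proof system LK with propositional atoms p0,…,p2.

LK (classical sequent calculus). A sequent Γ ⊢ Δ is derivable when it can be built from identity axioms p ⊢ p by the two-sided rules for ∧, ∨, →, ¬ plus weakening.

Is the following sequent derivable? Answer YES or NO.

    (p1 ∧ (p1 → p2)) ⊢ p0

Search for a countermodel by truth-table:
  v=000: Γ:[(p1 ∧ (p1 → p2))=F] Δ:[p0=F] refutes=False
  v=001: Γ:[(p1 ∧ (p1 → p2))=F] Δ:[p0=F] refutes=False
  v=010: Γ:[(p1 ∧ (p1 → p2))=F] Δ:[p0=F] refutes=False
  v=011: Γ:[(p1 ∧ (p1 → p2))=T] Δ:[p0=F] refutes=True  ← countermodel

Result: NO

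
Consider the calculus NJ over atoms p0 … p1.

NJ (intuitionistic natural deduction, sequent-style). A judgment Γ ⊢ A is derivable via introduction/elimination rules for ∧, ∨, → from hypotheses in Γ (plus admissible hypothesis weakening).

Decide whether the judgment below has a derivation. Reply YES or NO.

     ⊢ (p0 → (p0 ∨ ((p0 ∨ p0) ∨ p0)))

Proof tree:
[→I]  ⊢ (p0 → (p0 ∨ ((p0 ∨ p0) ∨ p0)))
  [∨I₂] p0 ⊢ (p0 ∨ ((p0 ∨ p0) ∨ p0))
    [∨I₁] p0 ⊢ ((p0 ∨ p0) ∨ p0)
      [∨I₂] p0 ⊢ (p0 ∨ p0)
        [Ax] p0 ⊢ p0

Result: YES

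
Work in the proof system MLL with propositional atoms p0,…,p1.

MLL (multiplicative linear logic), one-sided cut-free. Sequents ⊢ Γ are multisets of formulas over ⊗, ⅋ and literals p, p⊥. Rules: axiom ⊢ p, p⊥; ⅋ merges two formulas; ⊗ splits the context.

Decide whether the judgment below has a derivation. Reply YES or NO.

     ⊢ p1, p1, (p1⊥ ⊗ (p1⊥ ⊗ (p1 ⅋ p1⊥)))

Derivation (root first):
[⊗]  ⊢ p1, p1, (p1⊥ ⊗ (p1⊥ ⊗ (p1 ⅋ p1⊥)))
  [Ax]  ⊢ p1, p1⊥
  [⊗]  ⊢ p1, (p1⊥ ⊗ (p1 ⅋ p1⊥))
    [Ax]  ⊢ p1, p1⊥
    [⅋]  ⊢ (p1 ⅋ p1⊥)
      [Ax]  ⊢ p1, p1⊥

Result: YES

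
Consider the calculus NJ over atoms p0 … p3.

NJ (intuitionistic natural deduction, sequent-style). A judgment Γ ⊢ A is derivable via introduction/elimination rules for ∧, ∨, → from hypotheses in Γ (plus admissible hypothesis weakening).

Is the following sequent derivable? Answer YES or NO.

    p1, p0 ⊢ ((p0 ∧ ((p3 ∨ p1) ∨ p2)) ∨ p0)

Proof tree:
[∨I₁] p1, p0 ⊢ ((p0 ∧ ((p3 ∨ p1) ∨ p2)) ∨ p0)
  [∧I] p1, p0 ⊢ (p0 ∧ ((p3 ∨ p1) ∨ p2))
    [Ax] p0 ⊢ p0
    [∨I₁] p1 ⊢ ((p3 ∨ p1) ∨ p2)
      [∨I₂] p1 ⊢ (p3 ∨ p1)
        [Ax] p1 ⊢ p1

Result: YES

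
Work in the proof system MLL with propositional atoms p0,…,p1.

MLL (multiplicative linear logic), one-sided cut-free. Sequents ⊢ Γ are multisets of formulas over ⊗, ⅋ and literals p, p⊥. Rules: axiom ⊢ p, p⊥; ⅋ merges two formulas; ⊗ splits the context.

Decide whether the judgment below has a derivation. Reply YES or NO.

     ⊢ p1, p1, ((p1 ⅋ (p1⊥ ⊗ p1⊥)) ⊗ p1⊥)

Derivation (root first):
[⊗]  ⊢ p1, p1, ((p1 ⅋ (p1⊥ ⊗ p1⊥)) ⊗ p1⊥)
  [⅋]  ⊢ p1, (p1 ⅋ (p1⊥ ⊗ p1⊥))
    [⊗]  ⊢ p1, p1, (p1⊥ ⊗ p1⊥)
      [Ax]  ⊢ p1, p1⊥
      [Ax]  ⊢ p1, p1⊥
  [Ax]  ⊢ p1, p1⊥

Result: YES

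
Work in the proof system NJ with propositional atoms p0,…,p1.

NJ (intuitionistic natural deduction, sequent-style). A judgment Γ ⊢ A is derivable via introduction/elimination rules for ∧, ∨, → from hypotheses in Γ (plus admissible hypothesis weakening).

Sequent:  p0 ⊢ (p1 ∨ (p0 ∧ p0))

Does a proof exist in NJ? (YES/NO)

Derivation trace:
[∨I₂] p0 ⊢ (p1 ∨ (p0 ∧ p0))
  [∧I] p0 ⊢ (p0 ∧ p0)
    [Ax] p0 ⊢ p0
    [Ax] p0 ⊢ p0

Result: YES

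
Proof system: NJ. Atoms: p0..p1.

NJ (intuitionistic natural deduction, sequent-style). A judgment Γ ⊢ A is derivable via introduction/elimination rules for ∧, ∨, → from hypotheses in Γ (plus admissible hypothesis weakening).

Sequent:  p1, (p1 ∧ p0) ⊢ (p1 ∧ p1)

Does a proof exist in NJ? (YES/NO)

Proof tree:
[Wk] p1, (p1 ∧ p0) ⊢ (p1 ∧ p1)
  [∧I] p1 ⊢ (p1 ∧ p1)
    [Ax] p1 ⊢ p1
    [Ax] p1 ⊢ p1

Result: YES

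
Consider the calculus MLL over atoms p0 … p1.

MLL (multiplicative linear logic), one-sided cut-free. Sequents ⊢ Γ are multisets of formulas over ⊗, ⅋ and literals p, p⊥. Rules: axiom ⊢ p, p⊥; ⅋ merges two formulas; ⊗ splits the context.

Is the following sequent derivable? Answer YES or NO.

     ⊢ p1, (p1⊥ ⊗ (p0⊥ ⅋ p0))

Proof tree:
[⊗]  ⊢ p1, (p1⊥ ⊗ (p0⊥ ⅋ p0))
  [Ax]  ⊢ p1, p1⊥
  [⅋]  ⊢ (p0⊥ ⅋ p0)
    [Ax]  ⊢ p0, p0⊥

Result: YES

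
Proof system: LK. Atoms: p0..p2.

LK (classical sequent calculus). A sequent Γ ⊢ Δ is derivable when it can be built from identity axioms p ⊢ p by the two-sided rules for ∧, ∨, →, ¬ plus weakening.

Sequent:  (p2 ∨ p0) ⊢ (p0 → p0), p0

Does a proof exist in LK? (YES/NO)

Derivation trace:
[∨L] (p2 ∨ p0) ⊢ (p0 → p0), p0
  [→R] p2 ⊢ (p0 → p0)
    [WL] p0, p2 ⊢ p0
      [Ax] p0 ⊢ p0
  [Ax] p0 ⊢ p0

Result: YES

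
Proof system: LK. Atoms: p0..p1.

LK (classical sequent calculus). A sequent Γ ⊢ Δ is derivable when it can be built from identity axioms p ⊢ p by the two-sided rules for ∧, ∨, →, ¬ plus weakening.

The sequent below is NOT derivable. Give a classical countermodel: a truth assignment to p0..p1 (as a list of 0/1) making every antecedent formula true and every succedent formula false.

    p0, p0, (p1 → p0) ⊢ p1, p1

Search for a countermodel by truth-table:
  v=00: Γ:[p0=F, p0=F, (p1 → p0)=T] Δ:[p1=F, p1=F] refutes=False
  v=01: Γ:[p0=F, p0=F, (p1 → p0)=F] Δ:[p1=T, p1=T] refutes=False
  v=10: Γ:[p0=T, p0=T, (p1 → p0)=T] Δ:[p1=F, p1=F] refutes=True  ← countermodel

Result: [1, 0]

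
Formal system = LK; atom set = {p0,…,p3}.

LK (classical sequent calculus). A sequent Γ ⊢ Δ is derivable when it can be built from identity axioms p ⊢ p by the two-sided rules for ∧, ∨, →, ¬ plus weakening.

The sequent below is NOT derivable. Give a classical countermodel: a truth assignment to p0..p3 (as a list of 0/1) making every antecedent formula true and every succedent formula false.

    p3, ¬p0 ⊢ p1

Enumerate valuations to refute Γ ⊢ Δ:
  v=0000: Γ:[p3=F, ¬p0=T] Δ:[p1=F] refutes=False
  v=0001: Γ:[p3=T, ¬p0=T] Δ:[p1=F] refutes=True  ← countermodel

Result: [0, 0, 0, 1]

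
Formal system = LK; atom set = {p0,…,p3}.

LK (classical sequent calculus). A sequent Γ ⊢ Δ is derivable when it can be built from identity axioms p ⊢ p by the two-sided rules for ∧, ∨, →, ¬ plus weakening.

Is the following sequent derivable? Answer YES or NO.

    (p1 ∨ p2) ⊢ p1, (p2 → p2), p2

Derivation (root first):
[∨L] (p1 ∨ p2) ⊢ p1, (p2 → p2), p2
  [WR] p1 ⊢ (p2 → p2), p1
    [WL] p1 ⊢ (p2 → p2)
      [→R]  ⊢ (p2 → p2)
        [Ax] p2 ⊢ p2
  [Ax] p2 ⊢ p2

Result: YES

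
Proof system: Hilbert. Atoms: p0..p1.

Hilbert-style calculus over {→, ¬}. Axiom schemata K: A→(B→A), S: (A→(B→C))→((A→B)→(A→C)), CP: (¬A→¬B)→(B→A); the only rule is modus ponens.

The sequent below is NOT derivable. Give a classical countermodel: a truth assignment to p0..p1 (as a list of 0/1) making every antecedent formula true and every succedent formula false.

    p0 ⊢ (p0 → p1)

Enumerate valuations to refute Γ ⊢ Δ:
  v=00: Γ:[p0=F] Δ:[(p0 → p1)=T] refutes=False
  v=01: Γ:[p0=F] Δ:[(p0 → p1)=T] refutes=False
  v=10: Γ:[p0=T] Δ:[(p0 → p1)=F] refutes=True  ← countermodel

Result: [1, 0]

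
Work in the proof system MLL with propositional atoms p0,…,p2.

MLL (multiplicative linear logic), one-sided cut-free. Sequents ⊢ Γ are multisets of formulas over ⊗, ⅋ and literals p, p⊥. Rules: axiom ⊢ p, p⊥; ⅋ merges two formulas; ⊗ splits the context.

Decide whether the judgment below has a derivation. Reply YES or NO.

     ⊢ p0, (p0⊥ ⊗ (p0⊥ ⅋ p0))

Derivation (root first):
[⊗]  ⊢ p0, (p0⊥ ⊗ (p0⊥ ⅋ p0))
  [Ax]  ⊢ p0, p0⊥
  [⅋]  ⊢ (p0⊥ ⅋ p0)
    [Ax]  ⊢ p0, p0⊥

Result: YES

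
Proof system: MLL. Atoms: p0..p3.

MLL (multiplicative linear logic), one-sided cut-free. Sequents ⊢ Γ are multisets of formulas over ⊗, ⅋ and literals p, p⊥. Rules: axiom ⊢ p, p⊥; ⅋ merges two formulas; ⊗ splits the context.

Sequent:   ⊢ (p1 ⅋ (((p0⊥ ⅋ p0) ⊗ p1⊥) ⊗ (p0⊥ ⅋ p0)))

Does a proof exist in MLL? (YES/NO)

Proof tree:
[⅋]  ⊢ (p1 ⅋ (((p0⊥ ⅋ p0) ⊗ p1⊥) ⊗ (p0⊥ ⅋ p0)))
  [⊗]  ⊢ p1, (((p0⊥ ⅋ p0) ⊗ p1⊥) ⊗ (p0⊥ ⅋ p0))
    [⊗]  ⊢ p1, ((p0⊥ ⅋ p0) ⊗ p1⊥)
      [⅋]  ⊢ (p0⊥ ⅋ p0)
        [Ax]  ⊢ p0, p0⊥
      [Ax]  ⊢ p1, p1⊥
    [⅋]  ⊢ (p0⊥ ⅋ p0)
      [Ax]  ⊢ p0, p0⊥

Result: YES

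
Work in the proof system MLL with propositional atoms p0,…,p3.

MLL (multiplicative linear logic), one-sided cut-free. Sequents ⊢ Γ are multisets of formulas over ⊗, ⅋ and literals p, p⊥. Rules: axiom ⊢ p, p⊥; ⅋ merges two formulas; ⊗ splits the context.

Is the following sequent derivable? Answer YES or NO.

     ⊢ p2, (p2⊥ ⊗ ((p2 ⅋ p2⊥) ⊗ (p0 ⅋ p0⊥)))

Derivation (root first):
[⊗]  ⊢ p2, (p2⊥ ⊗ ((p2 ⅋ p2⊥) ⊗ (p0 ⅋ p0⊥)))
  [Ax]  ⊢ p2, p2⊥
  [⊗]  ⊢ ((p2 ⅋ p2⊥) ⊗ (p0 ⅋ p0⊥))
    [⅋]  ⊢ (p2 ⅋ p2⊥)
      [Ax]  ⊢ p2, p2⊥
    [⅋]  ⊢ (p0 ⅋ p0⊥)
      [Ax]  ⊢ p0, p0⊥

Result: YES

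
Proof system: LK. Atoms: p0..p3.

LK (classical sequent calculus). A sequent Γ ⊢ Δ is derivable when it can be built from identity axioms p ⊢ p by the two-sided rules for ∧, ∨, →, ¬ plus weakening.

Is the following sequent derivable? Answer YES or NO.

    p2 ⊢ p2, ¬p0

Derivation (root first):
[¬R] p2 ⊢ p2, ¬p0
  [WL] p2, p0 ⊢ p2
    [Ax] p2 ⊢ p2

Result: YES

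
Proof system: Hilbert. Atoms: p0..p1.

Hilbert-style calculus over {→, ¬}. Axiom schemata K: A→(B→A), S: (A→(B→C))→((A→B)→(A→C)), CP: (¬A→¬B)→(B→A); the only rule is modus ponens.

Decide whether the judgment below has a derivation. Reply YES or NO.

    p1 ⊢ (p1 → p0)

Truth-table refutation:
  v=00: Γ:[p1=F] Δ:[(p1 → p0)=T] refutes=False
  v=01: Γ:[p1=T] Δ:[(p1 → p0)=F] refutes=True  ← countermodel

Result: NO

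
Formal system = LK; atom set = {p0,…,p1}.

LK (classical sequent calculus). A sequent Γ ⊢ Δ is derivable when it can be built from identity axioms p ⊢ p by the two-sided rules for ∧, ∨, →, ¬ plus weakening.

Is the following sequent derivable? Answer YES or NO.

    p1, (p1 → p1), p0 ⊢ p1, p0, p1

Derivation (root first):
[WR] p1, (p1 → p1), p0 ⊢ p1, p0, p1
  [WL] p1, (p1 → p1), p0 ⊢ p1, p0
    [→L] p1, (p1 → p1) ⊢ p1, p0
      [Ax] p1 ⊢ p1
      [WR] p1 ⊢ p1, p0
        [Ax] p1 ⊢ p1

Result: YES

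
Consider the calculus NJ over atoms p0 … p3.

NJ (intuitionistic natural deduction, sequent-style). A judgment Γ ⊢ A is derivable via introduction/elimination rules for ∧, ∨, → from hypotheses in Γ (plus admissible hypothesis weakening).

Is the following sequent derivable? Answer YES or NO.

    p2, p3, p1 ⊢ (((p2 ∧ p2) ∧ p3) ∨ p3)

Derivation (root first):
[∨I₁] p2, p3, p1 ⊢ (((p2 ∧ p2) ∧ p3) ∨ p3)
  [Wk] p2, p3, p1 ⊢ ((p2 ∧ p2) ∧ p3)
    [∧I] p2, p3 ⊢ ((p2 ∧ p2) ∧ p3)
      [∧I] p2 ⊢ (p2 ∧ p2)
        [Ax] p2 ⊢ p2
        [Ax] p2 ⊢ p2
      [Ax] p3 ⊢ p3

Result: YES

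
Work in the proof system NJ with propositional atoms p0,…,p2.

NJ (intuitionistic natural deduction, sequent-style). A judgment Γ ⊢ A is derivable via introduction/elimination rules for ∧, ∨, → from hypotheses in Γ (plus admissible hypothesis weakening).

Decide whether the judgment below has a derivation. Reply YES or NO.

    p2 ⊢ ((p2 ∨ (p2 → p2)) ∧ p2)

Proof tree:
[∧I] p2 ⊢ ((p2 ∨ (p2 → p2)) ∧ p2)
  [∨I₂]  ⊢ (p2 ∨ (p2 → p2))
    [→I]  ⊢ (p2 → p2)
      [Ax] p2 ⊢ p2
  [Ax] p2 ⊢ p2

Result: YES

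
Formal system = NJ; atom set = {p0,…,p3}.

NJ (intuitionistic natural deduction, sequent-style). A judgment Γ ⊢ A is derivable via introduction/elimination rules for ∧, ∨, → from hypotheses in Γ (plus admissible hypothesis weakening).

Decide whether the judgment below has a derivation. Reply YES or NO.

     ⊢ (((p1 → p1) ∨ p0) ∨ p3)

Derivation trace:
[∨I₁]  ⊢ (((p1 → p1) ∨ p0) ∨ p3)
  [∨I₁]  ⊢ ((p1 → p1) ∨ p0)
    [→I]  ⊢ (p1 → p1)
      [Ax] p1 ⊢ p1

Result: YES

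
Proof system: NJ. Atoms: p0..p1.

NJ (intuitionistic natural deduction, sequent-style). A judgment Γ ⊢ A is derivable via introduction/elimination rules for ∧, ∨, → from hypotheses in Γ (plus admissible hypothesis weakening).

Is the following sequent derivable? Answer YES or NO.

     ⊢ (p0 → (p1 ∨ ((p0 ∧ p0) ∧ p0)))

Proof tree:
[→I]  ⊢ (p0 → (p1 ∨ ((p0 ∧ p0) ∧ p0)))
  [∨I₂] p0 ⊢ (p1 ∨ ((p0 ∧ p0) ∧ p0))
    [∧I] p0 ⊢ ((p0 ∧ p0) ∧ p0)
      [∧I] p0 ⊢ (p0 ∧ p0)
        [Ax] p0 ⊢ p0
        [Ax] p0 ⊢ p0
      [Ax] p0 ⊢ p0

Result: YES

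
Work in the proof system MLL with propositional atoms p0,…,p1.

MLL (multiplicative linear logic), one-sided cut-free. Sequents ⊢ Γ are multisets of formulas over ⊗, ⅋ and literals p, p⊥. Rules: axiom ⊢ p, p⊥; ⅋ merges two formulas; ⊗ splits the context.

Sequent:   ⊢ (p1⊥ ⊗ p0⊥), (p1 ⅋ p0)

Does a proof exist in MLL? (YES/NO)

Proof tree:
[⅋]  ⊢ (p1⊥ ⊗ p0⊥), (p1 ⅋ p0)
  [⊗]  ⊢ p1, p0, (p1⊥ ⊗ p0⊥)
    [Ax]  ⊢ p1, p1⊥
    [Ax]  ⊢ p0, p0⊥

Result: YES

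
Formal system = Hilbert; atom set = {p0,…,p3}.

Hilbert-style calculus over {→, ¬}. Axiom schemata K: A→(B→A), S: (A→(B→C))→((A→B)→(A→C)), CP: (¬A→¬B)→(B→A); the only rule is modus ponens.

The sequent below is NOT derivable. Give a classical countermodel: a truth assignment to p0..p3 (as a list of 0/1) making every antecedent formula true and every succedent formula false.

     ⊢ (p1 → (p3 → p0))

Enumerate valuations to refute Γ ⊢ Δ:
  v=0000: Γ:[] Δ:[(p1 → (p3 → p0))=T] refutes=False
  v=0001: Γ:[] Δ:[(p1 → (p3 → p0))=T] refutes=False
  v=0010: Γ:[] Δ:[(p1 → (p3 → p0))=T] refutes=False
  v=0011: Γ:[] Δ:[(p1 → (p3 → p0))=T] refutes=False
  v=0100: Γ:[] Δ:[(p1 → (p3 → p0))=T] refutes=False
  v=0101: Γ:[] Δ:[(p1 → (p3 → p0))=F] refutes=True  ← countermodel

Result: [0, 1, 0, 1]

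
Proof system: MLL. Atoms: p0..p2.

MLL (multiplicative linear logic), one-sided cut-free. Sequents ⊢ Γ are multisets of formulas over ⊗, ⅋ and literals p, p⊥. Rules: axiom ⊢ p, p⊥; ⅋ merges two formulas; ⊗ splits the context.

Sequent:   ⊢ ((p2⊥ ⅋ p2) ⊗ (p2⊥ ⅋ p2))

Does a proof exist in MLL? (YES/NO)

Derivation (root first):
[⊗]  ⊢ ((p2⊥ ⅋ p2) ⊗ (p2⊥ ⅋ p2))
  [⅋]  ⊢ (p2⊥ ⅋ p2)
    [Ax]  ⊢ p2, p2⊥
  [⅋]  ⊢ (p2⊥ ⅋ p2)
    [Ax]  ⊢ p2, p2⊥

Result: YES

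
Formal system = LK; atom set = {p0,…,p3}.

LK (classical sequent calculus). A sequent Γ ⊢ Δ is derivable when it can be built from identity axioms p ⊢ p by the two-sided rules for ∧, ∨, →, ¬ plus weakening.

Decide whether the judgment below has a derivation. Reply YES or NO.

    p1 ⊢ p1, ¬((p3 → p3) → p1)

Derivation (root first):
[¬R] p1 ⊢ p1, ¬((p3 → p3) → p1)
  [→L] p1, ((p3 → p3) → p1) ⊢ p1
    [→R]  ⊢ (p3 → p3)
      [Ax] p3 ⊢ p3
    [WL] p1, p1 ⊢ p1
      [Ax] p1 ⊢ p1

Result: YES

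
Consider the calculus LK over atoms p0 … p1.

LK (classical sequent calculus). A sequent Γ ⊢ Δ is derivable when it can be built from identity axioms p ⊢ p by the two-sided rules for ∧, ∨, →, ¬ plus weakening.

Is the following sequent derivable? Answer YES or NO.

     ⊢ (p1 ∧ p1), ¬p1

Derivation (root first):
[¬R]  ⊢ (p1 ∧ p1), ¬p1
  [∧R] p1 ⊢ (p1 ∧ p1)
    [Ax] p1 ⊢ p1
    [Ax] p1 ⊢ p1

Result: YES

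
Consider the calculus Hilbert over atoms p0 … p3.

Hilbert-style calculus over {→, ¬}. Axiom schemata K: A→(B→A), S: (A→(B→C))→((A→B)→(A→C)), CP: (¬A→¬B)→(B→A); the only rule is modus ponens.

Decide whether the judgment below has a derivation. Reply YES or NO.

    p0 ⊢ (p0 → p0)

Proof tree:
[MP] p0 ⊢ (p0 → p0)
  [K]  ⊢ (p0 → (p0 → p0))
  [MP] p0 ⊢ p0
    [MP] p0 ⊢ (p0 → p0)
      [K]  ⊢ (p0 → (p0 → p0))
      [Hyp] p0 ⊢ p0
    [Hyp] p0 ⊢ p0

Result: YES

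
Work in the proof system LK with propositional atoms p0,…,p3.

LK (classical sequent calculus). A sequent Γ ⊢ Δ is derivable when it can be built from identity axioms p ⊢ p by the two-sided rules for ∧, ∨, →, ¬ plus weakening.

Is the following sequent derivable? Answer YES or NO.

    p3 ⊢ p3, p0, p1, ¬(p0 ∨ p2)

Derivation (root first):
[¬R] p3 ⊢ p3, p0, p1, ¬(p0 ∨ p2)
  [WR] p3, (p0 ∨ p2) ⊢ p3, p0, p1
    [∨L] p3, (p0 ∨ p2) ⊢ p3, p0
      [Ax] p0 ⊢ p0
      [WL] p3, p2 ⊢ p3
        [Ax] p3 ⊢ p3

Result: YES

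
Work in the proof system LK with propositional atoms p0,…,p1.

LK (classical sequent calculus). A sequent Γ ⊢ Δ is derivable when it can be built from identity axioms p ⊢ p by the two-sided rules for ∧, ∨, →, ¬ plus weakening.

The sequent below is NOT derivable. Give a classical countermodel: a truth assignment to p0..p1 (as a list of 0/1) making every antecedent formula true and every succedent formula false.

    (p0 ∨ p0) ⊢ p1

Truth-table refutation:
  v=00: Γ:[(p0 ∨ p0)=F] Δ:[p1=F] refutes=False
  v=01: Γ:[(p0 ∨ p0)=F] Δ:[p1=T] refutes=False
  v=10: Γ:[(p0 ∨ p0)=T] Δ:[p1=F] refutes=True  ← countermodel

Result: [1, 0]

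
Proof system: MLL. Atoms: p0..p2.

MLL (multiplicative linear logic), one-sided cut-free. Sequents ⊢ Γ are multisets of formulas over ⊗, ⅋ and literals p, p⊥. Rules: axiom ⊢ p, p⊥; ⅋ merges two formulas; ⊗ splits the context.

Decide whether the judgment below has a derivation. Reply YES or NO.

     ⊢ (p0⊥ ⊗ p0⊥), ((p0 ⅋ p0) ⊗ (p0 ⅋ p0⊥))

Derivation trace:
[⊗]  ⊢ (p0⊥ ⊗ p0⊥), ((p0 ⅋ p0) ⊗ (p0 ⅋ p0⊥))
  [⅋]  ⊢ (p0⊥ ⊗ p0⊥), (p0 ⅋ p0)
    [⊗]  ⊢ p0, p0, (p0⊥ ⊗ p0⊥)
      [Ax]  ⊢ p0, p0⊥
      [Ax]  ⊢ p0, p0⊥
  [⅋]  ⊢ (p0 ⅋ p0⊥)
    [Ax]  ⊢ p0, p0⊥

Result: YES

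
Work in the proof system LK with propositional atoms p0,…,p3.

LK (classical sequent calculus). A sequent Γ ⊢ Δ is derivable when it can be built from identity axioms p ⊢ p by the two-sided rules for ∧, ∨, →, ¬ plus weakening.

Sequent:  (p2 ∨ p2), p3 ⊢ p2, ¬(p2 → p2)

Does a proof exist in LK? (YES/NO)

Derivation (root first):
[WL] (p2 ∨ p2), p3 ⊢ p2, ¬(p2 → p2)
  [¬R] (p2 ∨ p2) ⊢ p2, ¬(p2 → p2)
    [→L] (p2 ∨ p2), (p2 → p2) ⊢ p2
      [∨L] (p2 ∨ p2) ⊢ p2
        [Ax] p2 ⊢ p2
        [Ax] p2 ⊢ p2
      [Ax] p2 ⊢ p2

Result: YES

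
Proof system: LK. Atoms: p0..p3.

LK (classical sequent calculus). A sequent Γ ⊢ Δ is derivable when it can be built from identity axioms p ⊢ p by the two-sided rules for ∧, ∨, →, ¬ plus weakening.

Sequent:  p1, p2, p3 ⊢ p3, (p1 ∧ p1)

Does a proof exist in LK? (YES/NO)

Derivation (root first):
[∧R] p1, p2, p3 ⊢ p3, (p1 ∧ p1)
  [WR] p3, p2 ⊢ p3, p1
    [WL] p3, p2 ⊢ p3
      [Ax] p3 ⊢ p3
  [Ax] p1 ⊢ p1

Result: YES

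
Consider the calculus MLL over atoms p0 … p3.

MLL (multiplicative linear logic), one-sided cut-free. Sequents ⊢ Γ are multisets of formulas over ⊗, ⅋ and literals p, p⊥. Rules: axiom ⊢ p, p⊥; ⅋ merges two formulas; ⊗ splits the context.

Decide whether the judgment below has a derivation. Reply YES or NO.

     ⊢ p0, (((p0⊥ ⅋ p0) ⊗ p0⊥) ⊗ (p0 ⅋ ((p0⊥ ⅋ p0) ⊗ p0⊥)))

Derivation (root first):
[⊗]  ⊢ p0, (((p0⊥ ⅋ p0) ⊗ p0⊥) ⊗ (p0 ⅋ ((p0⊥ ⅋ p0) ⊗ p0⊥)))
  [⊗]  ⊢ p0, ((p0⊥ ⅋ p0) ⊗ p0⊥)
    [⅋]  ⊢ (p0⊥ ⅋ p0)
      [Ax]  ⊢ p0, p0⊥
    [Ax]  ⊢ p0, p0⊥
  [⅋]  ⊢ (p0 ⅋ ((p0⊥ ⅋ p0) ⊗ p0⊥))
    [⊗]  ⊢ p0, ((p0⊥ ⅋ p0) ⊗ p0⊥)
      [⅋]  ⊢ (p0⊥ ⅋ p0)
        [Ax]  ⊢ p0, p0⊥
      [Ax]  ⊢ p0, p0⊥

Result: YES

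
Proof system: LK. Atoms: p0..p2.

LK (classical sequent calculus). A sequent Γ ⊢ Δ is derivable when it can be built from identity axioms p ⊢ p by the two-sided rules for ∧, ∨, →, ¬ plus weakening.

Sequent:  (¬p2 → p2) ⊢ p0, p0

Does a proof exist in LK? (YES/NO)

Search for a countermodel by truth-table:
  v=000: Γ:[(¬p2 → p2)=F] Δ:[p0=F, p0=F] refutes=False
  v=001: Γ:[(¬p2 → p2)=T] Δ:[p0=F, p0=F] refutes=True  ← countermodel

Result: NO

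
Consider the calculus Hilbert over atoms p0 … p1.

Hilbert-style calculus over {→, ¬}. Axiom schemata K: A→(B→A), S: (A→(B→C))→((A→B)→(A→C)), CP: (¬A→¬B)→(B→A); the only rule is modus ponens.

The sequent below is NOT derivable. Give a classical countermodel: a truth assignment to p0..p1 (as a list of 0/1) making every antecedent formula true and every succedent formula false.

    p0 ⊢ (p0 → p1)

Enumerate valuations to refute Γ ⊢ Δ:
  v=00: Γ:[p0=F] Δ:[(p0 → p1)=T] refutes=False
  v=01: Γ:[p0=F] Δ:[(p0 → p1)=T] refutes=False
  v=10: Γ:[p0=T] Δ:[(p0 → p1)=F] refutes=True  ← countermodel

Result: [1, 0]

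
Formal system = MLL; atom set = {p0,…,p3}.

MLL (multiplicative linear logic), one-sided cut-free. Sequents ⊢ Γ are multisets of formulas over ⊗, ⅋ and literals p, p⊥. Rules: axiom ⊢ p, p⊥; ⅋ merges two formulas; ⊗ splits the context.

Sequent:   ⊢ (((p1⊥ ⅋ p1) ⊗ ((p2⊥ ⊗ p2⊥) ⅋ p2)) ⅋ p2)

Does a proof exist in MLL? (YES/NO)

Derivation (root first):
[⅋]  ⊢ (((p1⊥ ⅋ p1) ⊗ ((p2⊥ ⊗ p2⊥) ⅋ p2)) ⅋ p2)
  [⊗]  ⊢ p2, ((p1⊥ ⅋ p1) ⊗ ((p2⊥ ⊗ p2⊥) ⅋ p2))
    [⅋]  ⊢ (p1⊥ ⅋ p1)
      [Ax]  ⊢ p1, p1⊥
    [⅋]  ⊢ p2, ((p2⊥ ⊗ p2⊥) ⅋ p2)
      [⊗]  ⊢ p2, p2, (p2⊥ ⊗ p2⊥)
        [Ax]  ⊢ p2, p2⊥
        [Ax]  ⊢ p2, p2⊥

Result: YES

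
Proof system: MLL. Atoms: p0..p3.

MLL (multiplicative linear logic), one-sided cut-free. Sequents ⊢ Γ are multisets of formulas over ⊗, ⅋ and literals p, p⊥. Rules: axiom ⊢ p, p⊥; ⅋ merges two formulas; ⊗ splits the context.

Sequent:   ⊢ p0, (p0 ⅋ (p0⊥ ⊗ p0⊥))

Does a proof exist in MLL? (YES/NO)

Derivation (root first):
[⅋]  ⊢ p0, (p0 ⅋ (p0⊥ ⊗ p0⊥))
  [⊗]  ⊢ p0, p0, (p0⊥ ⊗ p0⊥)
    [Ax]  ⊢ p0, p0⊥
    [Ax]  ⊢ p0, p0⊥

Result: YES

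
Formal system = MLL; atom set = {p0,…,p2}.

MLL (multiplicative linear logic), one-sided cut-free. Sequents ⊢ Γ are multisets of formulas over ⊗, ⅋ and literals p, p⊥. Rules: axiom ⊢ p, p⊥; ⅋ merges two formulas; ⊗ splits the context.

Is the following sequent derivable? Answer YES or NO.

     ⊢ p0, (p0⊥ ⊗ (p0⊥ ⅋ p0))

Derivation trace:
[⊗]  ⊢ p0, (p0⊥ ⊗ (p0⊥ ⅋ p0))
  [Ax]  ⊢ p0, p0⊥
  [⅋]  ⊢ (p0⊥ ⅋ p0)
    [Ax]  ⊢ p0, p0⊥

Result: YES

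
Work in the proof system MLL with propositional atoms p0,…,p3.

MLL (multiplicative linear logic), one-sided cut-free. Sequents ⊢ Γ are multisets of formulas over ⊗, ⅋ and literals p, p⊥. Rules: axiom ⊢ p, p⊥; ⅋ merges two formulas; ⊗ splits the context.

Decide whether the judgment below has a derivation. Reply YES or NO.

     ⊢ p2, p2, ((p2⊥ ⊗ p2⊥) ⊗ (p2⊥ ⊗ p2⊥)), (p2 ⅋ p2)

Derivation trace:
[⅋]  ⊢ p2, p2, ((p2⊥ ⊗ p2⊥) ⊗ (p2⊥ ⊗ p2⊥)), (p2 ⅋ p2)
  [⊗]  ⊢ p2, p2, p2, p2, ((p2⊥ ⊗ p2⊥) ⊗ (p2⊥ ⊗ p2⊥))
    [⊗]  ⊢ p2, p2, (p2⊥ ⊗ p2⊥)
      [Ax]  ⊢ p2, p2⊥
      [Ax]  ⊢ p2, p2⊥
    [⊗]  ⊢ p2, p2, (p2⊥ ⊗ p2⊥)
      [Ax]  ⊢ p2, p2⊥
      [Ax]  ⊢ p2, p2⊥

Result: YES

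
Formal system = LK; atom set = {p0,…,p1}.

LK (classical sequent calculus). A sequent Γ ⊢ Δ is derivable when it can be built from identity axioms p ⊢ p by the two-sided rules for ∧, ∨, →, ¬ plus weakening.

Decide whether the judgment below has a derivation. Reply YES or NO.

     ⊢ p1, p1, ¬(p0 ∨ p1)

Search for a countermodel by truth-table:
  v=00: Γ:[] Δ:[p1=F, p1=F, ¬(p0 ∨ p1)=T] refutes=False
  v=01: Γ:[] Δ:[p1=T, p1=T, ¬(p0 ∨ p1)=F] refutes=False
  v=10: Γ:[] Δ:[p1=F, p1=F, ¬(p0 ∨ p1)=F] refutes=True  ← countermodel

Result: NO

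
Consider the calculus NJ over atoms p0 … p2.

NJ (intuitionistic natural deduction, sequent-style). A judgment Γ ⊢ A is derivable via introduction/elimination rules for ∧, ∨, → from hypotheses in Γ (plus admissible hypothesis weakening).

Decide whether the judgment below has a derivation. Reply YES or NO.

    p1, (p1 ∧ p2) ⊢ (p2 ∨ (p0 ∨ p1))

Derivation trace:
[Wk] p1, (p1 ∧ p2) ⊢ (p2 ∨ (p0 ∨ p1))
  [∨I₂] p1 ⊢ (p2 ∨ (p0 ∨ p1))
    [∨I₂] p1 ⊢ (p0 ∨ p1)
      [Ax] p1 ⊢ p1

Result: YES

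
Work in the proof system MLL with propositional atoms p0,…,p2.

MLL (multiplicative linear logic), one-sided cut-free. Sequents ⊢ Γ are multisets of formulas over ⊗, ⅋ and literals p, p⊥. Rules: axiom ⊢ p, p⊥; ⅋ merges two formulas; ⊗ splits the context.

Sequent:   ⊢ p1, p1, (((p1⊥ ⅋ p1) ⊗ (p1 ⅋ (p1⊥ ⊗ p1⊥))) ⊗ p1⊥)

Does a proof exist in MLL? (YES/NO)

Derivation trace:
[⊗]  ⊢ p1, p1, (((p1⊥ ⅋ p1) ⊗ (p1 ⅋ (p1⊥ ⊗ p1⊥))) ⊗ p1⊥)
  [⊗]  ⊢ p1, ((p1⊥ ⅋ p1) ⊗ (p1 ⅋ (p1⊥ ⊗ p1⊥)))
    [⅋]  ⊢ (p1⊥ ⅋ p1)
      [Ax]  ⊢ p1, p1⊥
    [⅋]  ⊢ p1, (p1 ⅋ (p1⊥ ⊗ p1⊥))
      [⊗]  ⊢ p1, p1, (p1⊥ ⊗ p1⊥)
        [Ax]  ⊢ p1, p1⊥
        [Ax]  ⊢ p1, p1⊥
  [Ax]  ⊢ p1, p1⊥

Result: YES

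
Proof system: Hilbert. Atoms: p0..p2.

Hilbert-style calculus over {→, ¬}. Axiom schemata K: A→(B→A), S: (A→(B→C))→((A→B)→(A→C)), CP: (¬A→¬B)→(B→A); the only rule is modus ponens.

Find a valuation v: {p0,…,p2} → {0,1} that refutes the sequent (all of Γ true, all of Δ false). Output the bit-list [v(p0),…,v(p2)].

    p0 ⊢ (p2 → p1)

Truth-table refutation:
  v=000: Γ:[p0=F] Δ:[(p2 → p1)=T] refutes=False
  v=001: Γ:[p0=F] Δ:[(p2 → p1)=F] refutes=False
  v=010: Γ:[p0=F] Δ:[(p2 → p1)=T] refutes=False
  v=011: Γ:[p0=F] Δ:[(p2 → p1)=T] refutes=False
  v=100: Γ:[p0=T] Δ:[(p2 → p1)=T] refutes=False
  v=101: Γ:[p0=T] Δ:[(p2 → p1)=F] refutes=True  ← countermodel

Result: [1, 0, 1]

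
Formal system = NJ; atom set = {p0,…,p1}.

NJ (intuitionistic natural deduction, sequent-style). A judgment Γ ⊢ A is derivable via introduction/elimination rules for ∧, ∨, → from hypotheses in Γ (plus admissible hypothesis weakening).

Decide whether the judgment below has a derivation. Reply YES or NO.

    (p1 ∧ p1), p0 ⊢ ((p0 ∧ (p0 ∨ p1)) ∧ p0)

Derivation trace:
[∧I] (p1 ∧ p1), p0 ⊢ ((p0 ∧ (p0 ∨ p1)) ∧ p0)
  [∧I] p0 ⊢ (p0 ∧ (p0 ∨ p1))
    [Ax] p0 ⊢ p0
    [∨I₁] p0 ⊢ (p0 ∨ p1)
      [Ax] p0 ⊢ p0
  [Wk] p0, (p1 ∧ p1) ⊢ p0
    [Ax] p0 ⊢ p0

Result: YES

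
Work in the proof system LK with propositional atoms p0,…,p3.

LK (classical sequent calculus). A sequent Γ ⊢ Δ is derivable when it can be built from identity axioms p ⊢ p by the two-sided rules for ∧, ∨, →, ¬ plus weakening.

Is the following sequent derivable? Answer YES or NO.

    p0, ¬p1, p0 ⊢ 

Truth-table refutation:
  v=0000: Γ:[p0=F, ¬p1=T, p0=F] Δ:[] refutes=False
  v=0001: Γ:[p0=F, ¬p1=T, p0=F] Δ:[] refutes=False
  v=0010: Γ:[p0=F, ¬p1=T, p0=F] Δ:[] refutes=False
  v=0011: Γ:[p0=F, ¬p1=T, p0=F] Δ:[] refutes=False
  v=0100: Γ:[p0=F, ¬p1=F, p0=F] Δ:[] refutes=False
  v=0101: Γ:[p0=F, ¬p1=F, p0=F] Δ:[] refutes=False
  v=0110: Γ:[p0=F, ¬p1=F, p0=F] Δ:[] refutes=False
  v=0111: Γ:[p0=F, ¬p1=F, p0=F] Δ:[] refutes=False
  v=1000: Γ:[p0=T, ¬p1=T, p0=T] Δ:[] refutes=True  ← countermodel

Result: NO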